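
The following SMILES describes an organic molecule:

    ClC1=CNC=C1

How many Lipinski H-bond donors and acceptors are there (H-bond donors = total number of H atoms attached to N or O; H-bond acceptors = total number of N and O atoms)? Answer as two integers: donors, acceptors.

Donors: find every N or O and count the H atoms it carries.
  atom 4 (N): bond orders sum to 2 → 1 H
Lipinski HBD = 1.
Acceptors: N atoms = 1, O atoms = 0 → HBA = 1.

1, 1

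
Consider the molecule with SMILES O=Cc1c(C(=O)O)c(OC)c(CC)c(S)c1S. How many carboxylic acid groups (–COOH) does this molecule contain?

The carboxylic acid motif appears at heavy-atom position 5 in the SMILES.
Other groups present: 1 aldehyde, 1 ether, 2 thiol.
Carboxylic acid count: 1.

1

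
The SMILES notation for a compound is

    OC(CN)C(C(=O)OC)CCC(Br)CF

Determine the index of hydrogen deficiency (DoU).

Degree of unsaturation = (number of rings) + (number of π bonds).
Ring closures in the SMILES: 0.
π bonds: 1 double bond (each 1 DoU) → 1 DoU from unsaturation.
Total DoU = 0 + 1 = 1.

1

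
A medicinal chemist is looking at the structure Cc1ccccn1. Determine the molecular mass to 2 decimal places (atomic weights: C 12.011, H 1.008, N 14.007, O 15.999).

First, the molecular formula is C6H7N (counting implicit H from valence).
  C: 6 × 12.011 = 72.066
  H: 7 × 1.008 = 7.056
  N: 1 × 14.007 = 14.007
Sum: 6×12.011 + 7×1.008 + 1×14.007 = 93.129 → 93.13 g/mol.

93.13 g/mol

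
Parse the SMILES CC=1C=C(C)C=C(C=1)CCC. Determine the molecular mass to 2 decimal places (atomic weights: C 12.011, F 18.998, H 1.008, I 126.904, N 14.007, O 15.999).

First, the molecular formula is C11H16 (counting implicit H from valence).
  C: 11 × 12.011 = 132.121
  H: 16 × 1.008 = 16.128
Sum: 11×12.011 + 16×1.008 = 148.249 → 148.25 g/mol.

148.25 g/mol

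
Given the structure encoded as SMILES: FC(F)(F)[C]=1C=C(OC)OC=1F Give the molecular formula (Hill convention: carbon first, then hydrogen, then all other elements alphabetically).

Walk through each heavy atom and fill implicit hydrogens from standard valence (C 4, N 3, O 2, S 2, halogen 1):
  atom 1: F (halogen, monovalent) → 0 H
  atom 2: C, bond orders sum to 4 (valence 4) → 0 H
  atom 3: F (halogen, monovalent) → 0 H
  atom 4: F (halogen, monovalent) → 0 H
  atom 5: C with explicit H count 0
  atom 6: C, bond orders sum to 3 (valence 4) → 1 H
  atom 7: C, bond orders sum to 4 (valence 4) → 0 H
  atom 8: O, bond orders sum to 2 (valence 2) → 0 H
  atom 9: C, bond orders sum to 1 (valence 4) → 3 H
  atom 10: O, bond orders sum to 2 (valence 2) → 0 H
  atom 11: C, bond orders sum to 4 (valence 4) → 0 H
  atom 12: F (halogen, monovalent) → 0 H
Totals → C:6, H:4, F:4, O:2.

C6H4F4O2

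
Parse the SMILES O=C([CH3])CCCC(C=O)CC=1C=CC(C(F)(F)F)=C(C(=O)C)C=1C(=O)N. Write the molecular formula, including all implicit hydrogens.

C18H20F3NO4

Walk through each heavy atom and fill implicit hydrogens from standard valence (C 4, N 3, O 2, S 2, halogen 1):
  atom 1: O, bond orders sum to 2 (valence 2) → 0 H
  atom 2: C, bond orders sum to 4 (valence 4) → 0 H
  atom 3: C with explicit H count 3
  atom 4: C, bond orders sum to 2 (valence 4) → 2 H
  atom 5: C, bond orders sum to 2 (valence 4) → 2 H
  atom 6: C, bond orders sum to 2 (valence 4) → 2 H
  atom 7: C, bond orders sum to 3 (valence 4) → 1 H
  atom 8: C, bond orders sum to 3 (valence 4) → 1 H
  atom 9: O, bond orders sum to 2 (valence 2) → 0 H
  atom 10: C, bond orders sum to 2 (valence 4) → 2 H
  atom 11: C, bond orders sum to 4 (valence 4) → 0 H
  atom 12: C, bond orders sum to 3 (valence 4) → 1 H
  atom 13: C, bond orders sum to 3 (valence 4) → 1 H
  atom 14: C, bond orders sum to 4 (valence 4) → 0 H
  atom 15: C, bond orders sum to 4 (valence 4) → 0 H
  atom 16: F (halogen, monovalent) → 0 H
  atom 17: F (halogen, monovalent) → 0 H
  atom 18: F (halogen, monovalent) → 0 H
  atom 19: C, bond orders sum to 4 (valence 4) → 0 H
  atom 20: C, bond orders sum to 4 (valence 4) → 0 H
  atom 21: O, bond orders sum to 2 (valence 2) → 0 H
  atom 22: C, bond orders sum to 1 (valence 4) → 3 H
  atom 23: C, bond orders sum to 4 (valence 4) → 0 H
  atom 24: C, bond orders sum to 4 (valence 4) → 0 H
  atom 25: O, bond orders sum to 2 (valence 2) → 0 H
  atom 26: N, bond orders sum to 1 (valence 3) → 2 H
Totals → C:18, H:20, F:3, N:1, O:4.
In Hill order: C18H20F3NO4.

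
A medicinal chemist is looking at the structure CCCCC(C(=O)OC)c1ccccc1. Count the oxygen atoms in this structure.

2

Scan the SMILES for O atoms (remember two-letter symbols like Cl and Br are single atoms).
Oxygen count: 2.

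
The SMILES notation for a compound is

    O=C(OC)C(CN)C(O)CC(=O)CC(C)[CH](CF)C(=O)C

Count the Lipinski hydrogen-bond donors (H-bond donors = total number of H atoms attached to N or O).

Donors: find every N or O and count the H atoms it carries.
  atom 1 (O): bond orders sum to 2 → 0 H
  atom 3 (O): bond orders sum to 2 → 0 H
  atom 7 (N): bond orders sum to 1 → 2 H
  atom 9 (O): bond orders sum to 1 → 1 H
  atom 12 (O): bond orders sum to 2 → 0 H
  atom 20 (O): bond orders sum to 2 → 0 H
Lipinski HBD = 3.

3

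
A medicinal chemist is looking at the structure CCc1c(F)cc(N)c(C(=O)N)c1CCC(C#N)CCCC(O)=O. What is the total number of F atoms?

1

Scan the SMILES for F atoms (remember two-letter symbols like Cl and Br are single atoms).
Fluorine count: 1.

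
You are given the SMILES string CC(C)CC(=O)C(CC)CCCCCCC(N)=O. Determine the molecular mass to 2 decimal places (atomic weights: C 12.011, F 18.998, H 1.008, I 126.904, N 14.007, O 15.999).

First, the molecular formula is C15H29NO2 (counting implicit H from valence).
  C: 15 × 12.011 = 180.165
  H: 29 × 1.008 = 29.232
  N: 1 × 14.007 = 14.007
  O: 2 × 15.999 = 31.998
Sum: 15×12.011 + 29×1.008 + 1×14.007 + 2×15.999 = 255.402 → 255.40 g/mol.

255.40 g/mol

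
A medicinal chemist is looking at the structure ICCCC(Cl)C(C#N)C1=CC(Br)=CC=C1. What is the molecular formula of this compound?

C12H12BrClIN

Walk through each heavy atom and fill implicit hydrogens from standard valence (C 4, N 3, O 2, S 2, halogen 1):
  atom 1: I (halogen, monovalent) → 0 H
  atom 2: C, bond orders sum to 2 (valence 4) → 2 H
  atom 3: C, bond orders sum to 2 (valence 4) → 2 H
  atom 4: C, bond orders sum to 2 (valence 4) → 2 H
  atom 5: C, bond orders sum to 3 (valence 4) → 1 H
  atom 6: Cl (halogen, monovalent) → 0 H
  atom 7: C, bond orders sum to 3 (valence 4) → 1 H
  atom 8: C, bond orders sum to 4 (valence 4) → 0 H
  atom 9: N, bond orders sum to 3 (valence 3) → 0 H
  atom 10: C, bond orders sum to 4 (valence 4) → 0 H
  atom 11: C, bond orders sum to 3 (valence 4) → 1 H
  atom 12: C, bond orders sum to 4 (valence 4) → 0 H
  atom 13: Br (halogen, monovalent) → 0 H
  atom 14: C, bond orders sum to 3 (valence 4) → 1 H
  atom 15: C, bond orders sum to 3 (valence 4) → 1 H
  atom 16: C, bond orders sum to 3 (valence 4) → 1 H
Totals → C:12, H:12, Br:1, Cl:1, I:1, N:1.
In Hill order: C12H12BrClIN.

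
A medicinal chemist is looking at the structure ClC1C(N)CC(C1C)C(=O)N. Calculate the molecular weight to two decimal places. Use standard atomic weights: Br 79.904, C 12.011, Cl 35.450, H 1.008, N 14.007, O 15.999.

First, the molecular formula is C7H13ClN2O (counting implicit H from valence).
  C: 7 × 12.011 = 84.077
  Cl: 1 × 35.450 = 35.450
  H: 13 × 1.008 = 13.104
  N: 2 × 14.007 = 28.014
  O: 1 × 15.999 = 15.999
Sum: 7×12.011 + 1×35.450 + 13×1.008 + 2×14.007 + 1×15.999 = 176.644 → 176.64 g/mol.

176.64 g/mol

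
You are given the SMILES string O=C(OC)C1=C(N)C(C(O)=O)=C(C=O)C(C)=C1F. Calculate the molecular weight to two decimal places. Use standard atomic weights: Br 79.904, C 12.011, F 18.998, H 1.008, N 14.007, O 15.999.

First, the molecular formula is C11H10FNO5 (counting implicit H from valence).
  C: 11 × 12.011 = 132.121
  F: 1 × 18.998 = 18.998
  H: 10 × 1.008 = 10.080
  N: 1 × 14.007 = 14.007
  O: 5 × 15.999 = 79.995
Sum: 11×12.011 + 1×18.998 + 10×1.008 + 1×14.007 + 5×15.999 = 255.201 → 255.20 g/mol.

255.20 g/mol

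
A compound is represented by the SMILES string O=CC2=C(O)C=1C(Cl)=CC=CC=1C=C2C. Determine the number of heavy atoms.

Every atom symbol written in the SMILES (organic subset) is one heavy atom; implicit H are not written.
Heavy atoms by element → C:12, Cl:1, O:2.
Total: 15.

15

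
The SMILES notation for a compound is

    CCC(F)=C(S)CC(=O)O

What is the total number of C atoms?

6

Count every carbon token in the SMILES (each C, including those in ring-closure positions and inside branches).
Carbon count: 6.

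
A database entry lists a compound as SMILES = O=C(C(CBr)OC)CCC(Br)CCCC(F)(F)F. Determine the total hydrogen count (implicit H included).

17

Walk through each heavy atom and fill implicit hydrogens from standard valence (C 4, N 3, O 2, S 2, halogen 1):
  atom 1: O, bond orders sum to 2 (valence 2) → 0 H
  atom 2: C, bond orders sum to 4 (valence 4) → 0 H
  atom 3: C, bond orders sum to 3 (valence 4) → 1 H
  atom 4: C, bond orders sum to 2 (valence 4) → 2 H
  atom 5: Br (halogen, monovalent) → 0 H
  atom 6: O, bond orders sum to 2 (valence 2) → 0 H
  atom 7: C, bond orders sum to 1 (valence 4) → 3 H
  atom 8: C, bond orders sum to 2 (valence 4) → 2 H
  atom 9: C, bond orders sum to 2 (valence 4) → 2 H
  atom 10: C, bond orders sum to 3 (valence 4) → 1 H
  atom 11: Br (halogen, monovalent) → 0 H
  atom 12: C, bond orders sum to 2 (valence 4) → 2 H
  atom 13: C, bond orders sum to 2 (valence 4) → 2 H
  atom 14: C, bond orders sum to 2 (valence 4) → 2 H
  atom 15: C, bond orders sum to 4 (valence 4) → 0 H
  atom 16: F (halogen, monovalent) → 0 H
  atom 17: F (halogen, monovalent) → 0 H
  atom 18: F (halogen, monovalent) → 0 H
Total hydrogens: 17.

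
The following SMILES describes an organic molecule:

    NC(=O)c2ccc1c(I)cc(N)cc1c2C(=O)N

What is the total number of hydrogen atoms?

Walk through each heavy atom and fill implicit hydrogens from standard valence (C 4, N 3, O 2, S 2, halogen 1); for lowercase aromatic atoms, an aromatic c carries 1 H when it has two neighbours and 0 H with three, and aromatic n carries 0 H:
  atom 1: N, bond orders sum to 1 (valence 3) → 2 H
  atom 2: C, bond orders sum to 4 (valence 4) → 0 H
  atom 3: O, bond orders sum to 2 (valence 2) → 0 H
  atom 4: aromatic c, 3 neighbours → 0 H
  atom 5: aromatic c, 2 neighbours → 1 H
  atom 6: aromatic c, 2 neighbours → 1 H
  atom 7: aromatic c, 3 neighbours → 0 H
  atom 8: aromatic c, 3 neighbours → 0 H
  atom 9: I (halogen, monovalent) → 0 H
  atom 10: aromatic c, 2 neighbours → 1 H
  atom 11: aromatic c, 3 neighbours → 0 H
  atom 12: N, bond orders sum to 1 (valence 3) → 2 H
  atom 13: aromatic c, 2 neighbours → 1 H
  atom 14: aromatic c, 3 neighbours → 0 H
  atom 15: aromatic c, 3 neighbours → 0 H
  atom 16: C, bond orders sum to 4 (valence 4) → 0 H
  atom 17: O, bond orders sum to 2 (valence 2) → 0 H
  atom 18: N, bond orders sum to 1 (valence 3) → 2 H
Total hydrogens: 10.

10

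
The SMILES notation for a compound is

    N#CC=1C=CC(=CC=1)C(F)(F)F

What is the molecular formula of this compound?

Walk through each heavy atom and fill implicit hydrogens from standard valence (C 4, N 3, O 2, S 2, halogen 1):
  atom 1: N, bond orders sum to 3 (valence 3) → 0 H
  atom 2: C, bond orders sum to 4 (valence 4) → 0 H
  atom 3: C, bond orders sum to 4 (valence 4) → 0 H
  atom 4: C, bond orders sum to 3 (valence 4) → 1 H
  atom 5: C, bond orders sum to 3 (valence 4) → 1 H
  atom 6: C, bond orders sum to 4 (valence 4) → 0 H
  atom 7: C, bond orders sum to 3 (valence 4) → 1 H
  atom 8: C, bond orders sum to 3 (valence 4) → 1 H
  atom 9: C, bond orders sum to 4 (valence 4) → 0 H
  atom 10: F (halogen, monovalent) → 0 H
  atom 11: F (halogen, monovalent) → 0 H
  atom 12: F (halogen, monovalent) → 0 H
Totals → C:8, H:4, F:3, N:1.

C8H4F3N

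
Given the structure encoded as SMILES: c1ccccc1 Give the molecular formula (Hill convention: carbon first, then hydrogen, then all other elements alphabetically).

Walk through each heavy atom and fill implicit hydrogens from standard valence (C 4, N 3, O 2, S 2, halogen 1); for lowercase aromatic atoms, an aromatic c carries 1 H when it has two neighbours and 0 H with three, and aromatic n carries 0 H:
  atom 1: aromatic c, 2 neighbours → 1 H
  atom 2: aromatic c, 2 neighbours → 1 H
  atom 3: aromatic c, 2 neighbours → 1 H
  atom 4: aromatic c, 2 neighbours → 1 H
  atom 5: aromatic c, 2 neighbours → 1 H
  atom 6: aromatic c, 2 neighbours → 1 H
Totals → C:6, H:6.
In Hill order: C6H6.

C6H6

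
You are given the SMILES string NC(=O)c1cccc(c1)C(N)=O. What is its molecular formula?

C8H8N2O2

Walk through each heavy atom and fill implicit hydrogens from standard valence (C 4, N 3, O 2, S 2, halogen 1); for lowercase aromatic atoms, an aromatic c carries 1 H when it has two neighbours and 0 H with three, and aromatic n carries 0 H:
  atom 1: N, bond orders sum to 1 (valence 3) → 2 H
  atom 2: C, bond orders sum to 4 (valence 4) → 0 H
  atom 3: O, bond orders sum to 2 (valence 2) → 0 H
  atom 4: aromatic c, 3 neighbours → 0 H
  atom 5: aromatic c, 2 neighbours → 1 H
  atom 6: aromatic c, 2 neighbours → 1 H
  atom 7: aromatic c, 2 neighbours → 1 H
  atom 8: aromatic c, 3 neighbours → 0 H
  atom 9: aromatic c, 2 neighbours → 1 H
  atom 10: C, bond orders sum to 4 (valence 4) → 0 H
  atom 11: N, bond orders sum to 1 (valence 3) → 2 H
  atom 12: O, bond orders sum to 2 (valence 2) → 0 H
Totals → C:8, H:8, N:2, O:2.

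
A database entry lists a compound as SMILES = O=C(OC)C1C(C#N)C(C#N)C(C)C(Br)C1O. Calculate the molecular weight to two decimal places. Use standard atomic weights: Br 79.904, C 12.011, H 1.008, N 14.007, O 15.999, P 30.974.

301.14 g/mol

First, the molecular formula is C11H13BrN2O3 (counting implicit H from valence).
  Br: 1 × 79.904 = 79.904
  C: 11 × 12.011 = 132.121
  H: 13 × 1.008 = 13.104
  N: 2 × 14.007 = 28.014
  O: 3 × 15.999 = 47.997
Sum: 1×79.904 + 11×12.011 + 13×1.008 + 2×14.007 + 3×15.999 = 301.140 → 301.14 g/mol.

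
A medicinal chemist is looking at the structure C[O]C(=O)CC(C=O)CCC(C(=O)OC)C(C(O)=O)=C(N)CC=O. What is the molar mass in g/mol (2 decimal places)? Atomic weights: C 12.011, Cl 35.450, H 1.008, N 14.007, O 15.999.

First, the molecular formula is C15H21NO8 (counting implicit H from valence).
  C: 15 × 12.011 = 180.165
  H: 21 × 1.008 = 21.168
  N: 1 × 14.007 = 14.007
  O: 8 × 15.999 = 127.992
Sum: 15×12.011 + 21×1.008 + 1×14.007 + 8×15.999 = 343.332 → 343.33 g/mol.

343.33 g/mol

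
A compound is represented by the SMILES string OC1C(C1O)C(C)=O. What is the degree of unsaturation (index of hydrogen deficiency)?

Degree of unsaturation = (number of rings) + (number of π bonds).
Ring closures in the SMILES: 1.
π bonds: 1 double bond (each 1 DoU) → 1 DoU from unsaturation.
Total DoU = 1 + 1 = 2.

2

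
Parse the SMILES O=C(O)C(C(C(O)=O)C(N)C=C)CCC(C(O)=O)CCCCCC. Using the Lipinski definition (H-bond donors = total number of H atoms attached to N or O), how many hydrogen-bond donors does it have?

Donors: find every N or O and count the H atoms it carries.
  atom 1 (O): bond orders sum to 2 → 0 H
  atom 3 (O): bond orders sum to 1 → 1 H
  atom 7 (O): bond orders sum to 1 → 1 H
  atom 8 (O): bond orders sum to 2 → 0 H
  atom 10 (N): bond orders sum to 1 → 2 H
  atom 17 (O): bond orders sum to 1 → 1 H
  atom 18 (O): bond orders sum to 2 → 0 H
Lipinski HBD = 5.

5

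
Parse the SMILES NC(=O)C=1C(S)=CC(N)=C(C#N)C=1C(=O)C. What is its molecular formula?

C10H9N3O2S

Walk through each heavy atom and fill implicit hydrogens from standard valence (C 4, N 3, O 2, S 2, halogen 1):
  atom 1: N, bond orders sum to 1 (valence 3) → 2 H
  atom 2: C, bond orders sum to 4 (valence 4) → 0 H
  atom 3: O, bond orders sum to 2 (valence 2) → 0 H
  atom 4: C, bond orders sum to 4 (valence 4) → 0 H
  atom 5: C, bond orders sum to 4 (valence 4) → 0 H
  atom 6: S, bond orders sum to 1 (valence 2) → 1 H
  atom 7: C, bond orders sum to 3 (valence 4) → 1 H
  atom 8: C, bond orders sum to 4 (valence 4) → 0 H
  atom 9: N, bond orders sum to 1 (valence 3) → 2 H
  atom 10: C, bond orders sum to 4 (valence 4) → 0 H
  atom 11: C, bond orders sum to 4 (valence 4) → 0 H
  atom 12: N, bond orders sum to 3 (valence 3) → 0 H
  atom 13: C, bond orders sum to 4 (valence 4) → 0 H
  atom 14: C, bond orders sum to 4 (valence 4) → 0 H
  atom 15: O, bond orders sum to 2 (valence 2) → 0 H
  atom 16: C, bond orders sum to 1 (valence 4) → 3 H
Totals → C:10, H:9, N:3, O:2, S:1.
In Hill order: C10H9N3O2S.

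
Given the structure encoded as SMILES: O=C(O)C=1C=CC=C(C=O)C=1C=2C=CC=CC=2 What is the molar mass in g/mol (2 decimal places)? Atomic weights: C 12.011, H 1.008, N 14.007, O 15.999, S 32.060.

First, the molecular formula is C14H10O3 (counting implicit H from valence).
  C: 14 × 12.011 = 168.154
  H: 10 × 1.008 = 10.080
  O: 3 × 15.999 = 47.997
Sum: 14×12.011 + 10×1.008 + 3×15.999 = 226.231 → 226.23 g/mol.

226.23 g/mol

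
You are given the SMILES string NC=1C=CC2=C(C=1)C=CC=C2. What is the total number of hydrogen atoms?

Walk through each heavy atom and fill implicit hydrogens from standard valence (C 4, N 3, O 2, S 2, halogen 1):
  atom 1: N, bond orders sum to 1 (valence 3) → 2 H
  atom 2: C, bond orders sum to 4 (valence 4) → 0 H
  atom 3: C, bond orders sum to 3 (valence 4) → 1 H
  atom 4: C, bond orders sum to 3 (valence 4) → 1 H
  atom 5: C, bond orders sum to 4 (valence 4) → 0 H
  atom 6: C, bond orders sum to 4 (valence 4) → 0 H
  atom 7: C, bond orders sum to 3 (valence 4) → 1 H
  atom 8: C, bond orders sum to 3 (valence 4) → 1 H
  atom 9: C, bond orders sum to 3 (valence 4) → 1 H
  atom 10: C, bond orders sum to 3 (valence 4) → 1 H
  atom 11: C, bond orders sum to 3 (valence 4) → 1 H
Total hydrogens: 9.

9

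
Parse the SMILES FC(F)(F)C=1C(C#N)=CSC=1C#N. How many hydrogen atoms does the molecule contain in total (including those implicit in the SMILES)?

1

Walk through each heavy atom and fill implicit hydrogens from standard valence (C 4, N 3, O 2, S 2, halogen 1):
  atom 1: F (halogen, monovalent) → 0 H
  atom 2: C, bond orders sum to 4 (valence 4) → 0 H
  atom 3: F (halogen, monovalent) → 0 H
  atom 4: F (halogen, monovalent) → 0 H
  atom 5: C, bond orders sum to 4 (valence 4) → 0 H
  atom 6: C, bond orders sum to 4 (valence 4) → 0 H
  atom 7: C, bond orders sum to 4 (valence 4) → 0 H
  atom 8: N, bond orders sum to 3 (valence 3) → 0 H
  atom 9: C, bond orders sum to 3 (valence 4) → 1 H
  atom 10: S, bond orders sum to 2 (valence 2) → 0 H
  atom 11: C, bond orders sum to 4 (valence 4) → 0 H
  atom 12: C, bond orders sum to 4 (valence 4) → 0 H
  atom 13: N, bond orders sum to 3 (valence 3) → 0 H
Total hydrogens: 1.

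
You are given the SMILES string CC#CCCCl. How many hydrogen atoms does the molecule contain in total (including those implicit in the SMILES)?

7

Walk through each heavy atom and fill implicit hydrogens from standard valence (C 4, N 3, O 2, S 2, halogen 1):
  atom 1: C, bond orders sum to 1 (valence 4) → 3 H
  atom 2: C, bond orders sum to 4 (valence 4) → 0 H
  atom 3: C, bond orders sum to 4 (valence 4) → 0 H
  atom 4: C, bond orders sum to 2 (valence 4) → 2 H
  atom 5: C, bond orders sum to 2 (valence 4) → 2 H
  atom 6: Cl (halogen, monovalent) → 0 H
Total hydrogens: 7.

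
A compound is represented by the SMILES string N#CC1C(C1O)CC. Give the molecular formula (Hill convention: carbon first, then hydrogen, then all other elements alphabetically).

Walk through each heavy atom and fill implicit hydrogens from standard valence (C 4, N 3, O 2, S 2, halogen 1):
  atom 1: N, bond orders sum to 3 (valence 3) → 0 H
  atom 2: C, bond orders sum to 4 (valence 4) → 0 H
  atom 3: C, bond orders sum to 3 (valence 4) → 1 H
  atom 4: C, bond orders sum to 3 (valence 4) → 1 H
  atom 5: C, bond orders sum to 3 (valence 4) → 1 H
  atom 6: O, bond orders sum to 1 (valence 2) → 1 H
  atom 7: C, bond orders sum to 2 (valence 4) → 2 H
  atom 8: C, bond orders sum to 1 (valence 4) → 3 H
Totals → C:6, H:9, N:1, O:1.

C6H9NO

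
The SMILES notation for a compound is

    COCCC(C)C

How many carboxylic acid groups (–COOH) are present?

0

Scan the SMILES for the carboxylic acid motif — none present.
Groups that are present: 1 ether.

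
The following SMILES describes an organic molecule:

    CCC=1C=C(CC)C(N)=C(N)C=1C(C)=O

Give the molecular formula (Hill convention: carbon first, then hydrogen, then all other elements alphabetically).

C12H18N2O

Walk through each heavy atom and fill implicit hydrogens from standard valence (C 4, N 3, O 2, S 2, halogen 1):
  atom 1: C, bond orders sum to 1 (valence 4) → 3 H
  atom 2: C, bond orders sum to 2 (valence 4) → 2 H
  atom 3: C, bond orders sum to 4 (valence 4) → 0 H
  atom 4: C, bond orders sum to 3 (valence 4) → 1 H
  atom 5: C, bond orders sum to 4 (valence 4) → 0 H
  atom 6: C, bond orders sum to 2 (valence 4) → 2 H
  atom 7: C, bond orders sum to 1 (valence 4) → 3 H
  atom 8: C, bond orders sum to 4 (valence 4) → 0 H
  atom 9: N, bond orders sum to 1 (valence 3) → 2 H
  atom 10: C, bond orders sum to 4 (valence 4) → 0 H
  atom 11: N, bond orders sum to 1 (valence 3) → 2 H
  atom 12: C, bond orders sum to 4 (valence 4) → 0 H
  atom 13: C, bond orders sum to 4 (valence 4) → 0 H
  atom 14: C, bond orders sum to 1 (valence 4) → 3 H
  atom 15: O, bond orders sum to 2 (valence 2) → 0 H
Totals → C:12, H:18, N:2, O:1.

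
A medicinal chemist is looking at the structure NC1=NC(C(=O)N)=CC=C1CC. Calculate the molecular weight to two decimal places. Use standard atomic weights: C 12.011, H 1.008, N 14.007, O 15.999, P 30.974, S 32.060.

First, the molecular formula is C8H11N3O (counting implicit H from valence).
  C: 8 × 12.011 = 96.088
  H: 11 × 1.008 = 11.088
  N: 3 × 14.007 = 42.021
  O: 1 × 15.999 = 15.999
Sum: 8×12.011 + 11×1.008 + 3×14.007 + 1×15.999 = 165.196 → 165.20 g/mol.

165.20 g/mol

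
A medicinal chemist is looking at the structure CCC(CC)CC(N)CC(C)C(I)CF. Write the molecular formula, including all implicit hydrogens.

Walk through each heavy atom and fill implicit hydrogens from standard valence (C 4, N 3, O 2, S 2, halogen 1):
  atom 1: C, bond orders sum to 1 (valence 4) → 3 H
  atom 2: C, bond orders sum to 2 (valence 4) → 2 H
  atom 3: C, bond orders sum to 3 (valence 4) → 1 H
  atom 4: C, bond orders sum to 2 (valence 4) → 2 H
  atom 5: C, bond orders sum to 1 (valence 4) → 3 H
  atom 6: C, bond orders sum to 2 (valence 4) → 2 H
  atom 7: C, bond orders sum to 3 (valence 4) → 1 H
  atom 8: N, bond orders sum to 1 (valence 3) → 2 H
  atom 9: C, bond orders sum to 2 (valence 4) → 2 H
  atom 10: C, bond orders sum to 3 (valence 4) → 1 H
  atom 11: C, bond orders sum to 1 (valence 4) → 3 H
  atom 12: C, bond orders sum to 3 (valence 4) → 1 H
  atom 13: I (halogen, monovalent) → 0 H
  atom 14: C, bond orders sum to 2 (valence 4) → 2 H
  atom 15: F (halogen, monovalent) → 0 H
Totals → C:12, H:25, F:1, I:1, N:1.
In Hill order: C12H25FIN.

C12H25FIN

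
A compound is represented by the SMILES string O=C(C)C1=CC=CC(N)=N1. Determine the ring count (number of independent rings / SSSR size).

In SMILES, each pair of matching ring-closure digits denotes one ring-closing bond; the number of such bonds equals the number of independent rings.
Ring-closure bonds here: 1.

1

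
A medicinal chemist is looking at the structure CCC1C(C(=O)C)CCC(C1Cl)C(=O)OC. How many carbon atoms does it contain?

Count every carbon token in the SMILES (each C, including those in ring-closure positions and inside branches).
Carbon count: 12.

12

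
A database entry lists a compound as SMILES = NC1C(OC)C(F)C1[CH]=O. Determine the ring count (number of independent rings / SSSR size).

1

In SMILES, each pair of matching ring-closure digits denotes one ring-closing bond; the number of such bonds equals the number of independent rings.
Ring-closure bonds here: 1.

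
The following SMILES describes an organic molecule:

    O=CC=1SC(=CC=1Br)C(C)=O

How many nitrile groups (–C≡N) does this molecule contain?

Scan the SMILES for the nitrile motif — none present.
Groups that are present: 1 aldehyde, 1 ketone.

0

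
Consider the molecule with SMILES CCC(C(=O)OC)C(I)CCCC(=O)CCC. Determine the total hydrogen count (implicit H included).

23

Walk through each heavy atom and fill implicit hydrogens from standard valence (C 4, N 3, O 2, S 2, halogen 1):
  atom 1: C, bond orders sum to 1 (valence 4) → 3 H
  atom 2: C, bond orders sum to 2 (valence 4) → 2 H
  atom 3: C, bond orders sum to 3 (valence 4) → 1 H
  atom 4: C, bond orders sum to 4 (valence 4) → 0 H
  atom 5: O, bond orders sum to 2 (valence 2) → 0 H
  atom 6: O, bond orders sum to 2 (valence 2) → 0 H
  atom 7: C, bond orders sum to 1 (valence 4) → 3 H
  atom 8: C, bond orders sum to 3 (valence 4) → 1 H
  atom 9: I (halogen, monovalent) → 0 H
  atom 10: C, bond orders sum to 2 (valence 4) → 2 H
  atom 11: C, bond orders sum to 2 (valence 4) → 2 H
  atom 12: C, bond orders sum to 2 (valence 4) → 2 H
  atom 13: C, bond orders sum to 4 (valence 4) → 0 H
  atom 14: O, bond orders sum to 2 (valence 2) → 0 H
  atom 15: C, bond orders sum to 2 (valence 4) → 2 H
  atom 16: C, bond orders sum to 2 (valence 4) → 2 H
  atom 17: C, bond orders sum to 1 (valence 4) → 3 H
Total hydrogens: 23.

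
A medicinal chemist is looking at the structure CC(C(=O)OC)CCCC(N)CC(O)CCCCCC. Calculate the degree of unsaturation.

Molecular formula: C16H33NO3.
DoU = (2C + 2 + N − H − X) / 2, where X is the halogen count and O/S are ignored.
    = (2·16 + 2 + 1 − 33 − 0) / 2 = 2 / 2 = 1.

1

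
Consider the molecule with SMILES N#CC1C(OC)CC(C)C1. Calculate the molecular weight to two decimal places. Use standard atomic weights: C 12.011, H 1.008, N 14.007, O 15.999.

139.20 g/mol

First, the molecular formula is C8H13NO (counting implicit H from valence).
  C: 8 × 12.011 = 96.088
  H: 13 × 1.008 = 13.104
  N: 1 × 14.007 = 14.007
  O: 1 × 15.999 = 15.999
Sum: 8×12.011 + 13×1.008 + 1×14.007 + 1×15.999 = 139.198 → 139.20 g/mol.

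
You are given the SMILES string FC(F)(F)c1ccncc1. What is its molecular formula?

Walk through each heavy atom and fill implicit hydrogens from standard valence (C 4, N 3, O 2, S 2, halogen 1); for lowercase aromatic atoms, an aromatic c carries 1 H when it has two neighbours and 0 H with three, and aromatic n carries 0 H:
  atom 1: F (halogen, monovalent) → 0 H
  atom 2: C, bond orders sum to 4 (valence 4) → 0 H
  atom 3: F (halogen, monovalent) → 0 H
  atom 4: F (halogen, monovalent) → 0 H
  atom 5: aromatic c, 3 neighbours → 0 H
  atom 6: aromatic c, 2 neighbours → 1 H
  atom 7: aromatic c, 2 neighbours → 1 H
  atom 8: aromatic n, 2 neighbours → 0 H
  atom 9: aromatic c, 2 neighbours → 1 H
  atom 10: aromatic c, 2 neighbours → 1 H
Totals → C:6, H:4, F:3, N:1.

C6H4F3N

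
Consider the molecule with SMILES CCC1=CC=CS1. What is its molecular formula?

Walk through each heavy atom and fill implicit hydrogens from standard valence (C 4, N 3, O 2, S 2, halogen 1):
  atom 1: C, bond orders sum to 1 (valence 4) → 3 H
  atom 2: C, bond orders sum to 2 (valence 4) → 2 H
  atom 3: C, bond orders sum to 4 (valence 4) → 0 H
  atom 4: C, bond orders sum to 3 (valence 4) → 1 H
  atom 5: C, bond orders sum to 3 (valence 4) → 1 H
  atom 6: C, bond orders sum to 3 (valence 4) → 1 H
  atom 7: S, bond orders sum to 2 (valence 2) → 0 H
Totals → C:6, H:8, S:1.
In Hill order: C6H8S.

C6H8S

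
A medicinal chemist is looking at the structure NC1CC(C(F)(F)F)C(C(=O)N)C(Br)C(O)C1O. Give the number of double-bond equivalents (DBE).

2

Degree of unsaturation = (number of rings) + (number of π bonds).
Ring closures in the SMILES: 1.
π bonds: 1 double bond (each 1 DoU) → 1 DoU from unsaturation.
Total DoU = 1 + 1 = 2.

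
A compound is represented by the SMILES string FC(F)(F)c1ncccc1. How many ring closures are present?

1

In SMILES, each pair of matching ring-closure digits denotes one ring-closing bond; the number of such bonds equals the number of independent rings.
Ring-closure bonds here: 1.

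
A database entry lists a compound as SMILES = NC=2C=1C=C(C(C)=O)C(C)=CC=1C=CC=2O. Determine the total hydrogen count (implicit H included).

13

Walk through each heavy atom and fill implicit hydrogens from standard valence (C 4, N 3, O 2, S 2, halogen 1):
  atom 1: N, bond orders sum to 1 (valence 3) → 2 H
  atom 2: C, bond orders sum to 4 (valence 4) → 0 H
  atom 3: C, bond orders sum to 4 (valence 4) → 0 H
  atom 4: C, bond orders sum to 3 (valence 4) → 1 H
  atom 5: C, bond orders sum to 4 (valence 4) → 0 H
  atom 6: C, bond orders sum to 4 (valence 4) → 0 H
  atom 7: C, bond orders sum to 1 (valence 4) → 3 H
  atom 8: O, bond orders sum to 2 (valence 2) → 0 H
  atom 9: C, bond orders sum to 4 (valence 4) → 0 H
  atom 10: C, bond orders sum to 1 (valence 4) → 3 H
  atom 11: C, bond orders sum to 3 (valence 4) → 1 H
  atom 12: C, bond orders sum to 4 (valence 4) → 0 H
  atom 13: C, bond orders sum to 3 (valence 4) → 1 H
  atom 14: C, bond orders sum to 3 (valence 4) → 1 H
  atom 15: C, bond orders sum to 4 (valence 4) → 0 H
  atom 16: O, bond orders sum to 1 (valence 2) → 1 H
Total hydrogens: 13.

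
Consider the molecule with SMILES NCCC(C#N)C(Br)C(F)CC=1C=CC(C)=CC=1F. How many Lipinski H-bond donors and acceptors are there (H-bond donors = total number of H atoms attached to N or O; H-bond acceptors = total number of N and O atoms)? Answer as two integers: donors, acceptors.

2, 2

Donors: find every N or O and count the H atoms it carries.
  atom 1 (N): bond orders sum to 1 → 2 H
  atom 6 (N): bond orders sum to 3 → 0 H
Lipinski HBD = 2.
Acceptors: N atoms = 2, O atoms = 0 → HBA = 2.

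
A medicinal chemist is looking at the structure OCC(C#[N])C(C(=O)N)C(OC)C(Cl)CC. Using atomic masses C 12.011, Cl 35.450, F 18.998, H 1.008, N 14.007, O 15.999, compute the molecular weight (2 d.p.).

First, the molecular formula is C10H17ClN2O3 (counting implicit H from valence).
  C: 10 × 12.011 = 120.110
  Cl: 1 × 35.450 = 35.450
  H: 17 × 1.008 = 17.136
  N: 2 × 14.007 = 28.014
  O: 3 × 15.999 = 47.997
Sum: 10×12.011 + 1×35.450 + 17×1.008 + 2×14.007 + 3×15.999 = 248.707 → 248.71 g/mol.

248.71 g/mol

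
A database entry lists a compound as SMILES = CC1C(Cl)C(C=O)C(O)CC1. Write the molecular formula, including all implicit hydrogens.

Walk through each heavy atom and fill implicit hydrogens from standard valence (C 4, N 3, O 2, S 2, halogen 1):
  atom 1: C, bond orders sum to 1 (valence 4) → 3 H
  atom 2: C, bond orders sum to 3 (valence 4) → 1 H
  atom 3: C, bond orders sum to 3 (valence 4) → 1 H
  atom 4: Cl (halogen, monovalent) → 0 H
  atom 5: C, bond orders sum to 3 (valence 4) → 1 H
  atom 6: C, bond orders sum to 3 (valence 4) → 1 H
  atom 7: O, bond orders sum to 2 (valence 2) → 0 H
  atom 8: C, bond orders sum to 3 (valence 4) → 1 H
  atom 9: O, bond orders sum to 1 (valence 2) → 1 H
  atom 10: C, bond orders sum to 2 (valence 4) → 2 H
  atom 11: C, bond orders sum to 2 (valence 4) → 2 H
Totals → C:8, H:13, Cl:1, O:2.

C8H13ClO2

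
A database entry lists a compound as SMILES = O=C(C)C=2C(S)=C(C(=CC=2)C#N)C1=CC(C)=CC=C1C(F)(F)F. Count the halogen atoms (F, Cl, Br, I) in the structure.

Halogen atoms appear at heavy-atom positions 21, 22, 23 (3×F).
Other groups present: 1 ketone, 1 nitrile, 1 thiol.
Halogen count: 3.

3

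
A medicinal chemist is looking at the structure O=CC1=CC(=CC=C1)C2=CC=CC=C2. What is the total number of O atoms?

1

Scan the SMILES for O atoms (remember two-letter symbols like Cl and Br are single atoms).
Oxygen count: 1.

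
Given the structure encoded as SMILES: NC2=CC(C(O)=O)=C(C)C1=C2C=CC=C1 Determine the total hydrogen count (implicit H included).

Walk through each heavy atom and fill implicit hydrogens from standard valence (C 4, N 3, O 2, S 2, halogen 1):
  atom 1: N, bond orders sum to 1 (valence 3) → 2 H
  atom 2: C, bond orders sum to 4 (valence 4) → 0 H
  atom 3: C, bond orders sum to 3 (valence 4) → 1 H
  atom 4: C, bond orders sum to 4 (valence 4) → 0 H
  atom 5: C, bond orders sum to 4 (valence 4) → 0 H
  atom 6: O, bond orders sum to 1 (valence 2) → 1 H
  atom 7: O, bond orders sum to 2 (valence 2) → 0 H
  atom 8: C, bond orders sum to 4 (valence 4) → 0 H
  atom 9: C, bond orders sum to 1 (valence 4) → 3 H
  atom 10: C, bond orders sum to 4 (valence 4) → 0 H
  atom 11: C, bond orders sum to 4 (valence 4) → 0 H
  atom 12: C, bond orders sum to 3 (valence 4) → 1 H
  atom 13: C, bond orders sum to 3 (valence 4) → 1 H
  atom 14: C, bond orders sum to 3 (valence 4) → 1 H
  atom 15: C, bond orders sum to 3 (valence 4) → 1 H
Total hydrogens: 11.

11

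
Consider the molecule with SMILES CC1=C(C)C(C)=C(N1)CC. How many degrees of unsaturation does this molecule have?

Degree of unsaturation = (number of rings) + (number of π bonds).
Ring closures in the SMILES: 1.
π bonds: 2 double bonds (each 1 DoU) → 2 DoU from unsaturation.
Total DoU = 1 + 2 = 3.

3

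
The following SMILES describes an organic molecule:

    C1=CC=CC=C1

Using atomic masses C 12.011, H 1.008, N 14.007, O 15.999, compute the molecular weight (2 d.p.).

78.11 g/mol

First, the molecular formula is C6H6 (counting implicit H from valence).
  C: 6 × 12.011 = 72.066
  H: 6 × 1.008 = 6.048
Sum: 6×12.011 + 6×1.008 = 78.114 → 78.11 g/mol.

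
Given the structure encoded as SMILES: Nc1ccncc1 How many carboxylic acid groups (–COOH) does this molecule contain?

0

Scan the SMILES for the carboxylic acid motif — none present.
Groups that are present: 1 primary amine.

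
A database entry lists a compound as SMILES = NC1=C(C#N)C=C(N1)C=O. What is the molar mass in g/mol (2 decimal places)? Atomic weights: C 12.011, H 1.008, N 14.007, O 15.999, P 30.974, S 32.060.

135.13 g/mol

First, the molecular formula is C6H5N3O (counting implicit H from valence).
  C: 6 × 12.011 = 72.066
  H: 5 × 1.008 = 5.040
  N: 3 × 14.007 = 42.021
  O: 1 × 15.999 = 15.999
Sum: 6×12.011 + 5×1.008 + 3×14.007 + 1×15.999 = 135.126 → 135.13 g/mol.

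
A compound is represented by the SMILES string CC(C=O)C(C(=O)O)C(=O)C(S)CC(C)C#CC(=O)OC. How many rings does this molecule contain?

0

In SMILES, each pair of matching ring-closure digits denotes one ring-closing bond; the number of such bonds equals the number of independent rings.
Ring-closure bonds here: 0.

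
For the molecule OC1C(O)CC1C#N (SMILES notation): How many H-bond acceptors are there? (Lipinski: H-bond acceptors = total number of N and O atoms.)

N atoms: 1; O atoms: 2.
Lipinski HBA = 1 + 2 = 3.

3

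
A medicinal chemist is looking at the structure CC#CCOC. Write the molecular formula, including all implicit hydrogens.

C5H8O

Walk through each heavy atom and fill implicit hydrogens from standard valence (C 4, N 3, O 2, S 2, halogen 1):
  atom 1: C, bond orders sum to 1 (valence 4) → 3 H
  atom 2: C, bond orders sum to 4 (valence 4) → 0 H
  atom 3: C, bond orders sum to 4 (valence 4) → 0 H
  atom 4: C, bond orders sum to 2 (valence 4) → 2 H
  atom 5: O, bond orders sum to 2 (valence 2) → 0 H
  atom 6: C, bond orders sum to 1 (valence 4) → 3 H
Totals → C:5, H:8, O:1.
In Hill order: C5H8O.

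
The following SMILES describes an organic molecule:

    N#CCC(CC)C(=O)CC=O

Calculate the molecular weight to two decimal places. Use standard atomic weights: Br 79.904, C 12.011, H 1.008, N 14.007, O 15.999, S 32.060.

First, the molecular formula is C8H11NO2 (counting implicit H from valence).
  C: 8 × 12.011 = 96.088
  H: 11 × 1.008 = 11.088
  N: 1 × 14.007 = 14.007
  O: 2 × 15.999 = 31.998
Sum: 8×12.011 + 11×1.008 + 1×14.007 + 2×15.999 = 153.181 → 153.18 g/mol.

153.18 g/mol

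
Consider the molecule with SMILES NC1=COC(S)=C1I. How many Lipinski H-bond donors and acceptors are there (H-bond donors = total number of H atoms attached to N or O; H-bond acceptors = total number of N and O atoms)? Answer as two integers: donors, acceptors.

Donors: find every N or O and count the H atoms it carries.
  atom 1 (N): bond orders sum to 1 → 2 H
  atom 4 (O): bond orders sum to 2 → 0 H
Lipinski HBD = 2.
Acceptors: N atoms = 1, O atoms = 1 → HBA = 2.

2, 2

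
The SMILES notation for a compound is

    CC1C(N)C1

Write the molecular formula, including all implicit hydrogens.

C4H9N

Walk through each heavy atom and fill implicit hydrogens from standard valence (C 4, N 3, O 2, S 2, halogen 1):
  atom 1: C, bond orders sum to 1 (valence 4) → 3 H
  atom 2: C, bond orders sum to 3 (valence 4) → 1 H
  atom 3: C, bond orders sum to 3 (valence 4) → 1 H
  atom 4: N, bond orders sum to 1 (valence 3) → 2 H
  atom 5: C, bond orders sum to 2 (valence 4) → 2 H
Totals → C:4, H:9, N:1.
In Hill order: C4H9N.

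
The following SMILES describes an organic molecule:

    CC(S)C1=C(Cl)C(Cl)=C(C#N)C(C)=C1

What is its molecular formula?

Walk through each heavy atom and fill implicit hydrogens from standard valence (C 4, N 3, O 2, S 2, halogen 1):
  atom 1: C, bond orders sum to 1 (valence 4) → 3 H
  atom 2: C, bond orders sum to 3 (valence 4) → 1 H
  atom 3: S, bond orders sum to 1 (valence 2) → 1 H
  atom 4: C, bond orders sum to 4 (valence 4) → 0 H
  atom 5: C, bond orders sum to 4 (valence 4) → 0 H
  atom 6: Cl (halogen, monovalent) → 0 H
  atom 7: C, bond orders sum to 4 (valence 4) → 0 H
  atom 8: Cl (halogen, monovalent) → 0 H
  atom 9: C, bond orders sum to 4 (valence 4) → 0 H
  atom 10: C, bond orders sum to 4 (valence 4) → 0 H
  atom 11: N, bond orders sum to 3 (valence 3) → 0 H
  atom 12: C, bond orders sum to 4 (valence 4) → 0 H
  atom 13: C, bond orders sum to 1 (valence 4) → 3 H
  atom 14: C, bond orders sum to 3 (valence 4) → 1 H
Totals → C:10, H:9, Cl:2, N:1, S:1.
In Hill order: C10H9Cl2NS.

C10H9Cl2NS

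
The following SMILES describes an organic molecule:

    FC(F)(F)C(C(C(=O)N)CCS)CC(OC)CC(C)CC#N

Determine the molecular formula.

Walk through each heavy atom and fill implicit hydrogens from standard valence (C 4, N 3, O 2, S 2, halogen 1):
  atom 1: F (halogen, monovalent) → 0 H
  atom 2: C, bond orders sum to 4 (valence 4) → 0 H
  atom 3: F (halogen, monovalent) → 0 H
  atom 4: F (halogen, monovalent) → 0 H
  atom 5: C, bond orders sum to 3 (valence 4) → 1 H
  atom 6: C, bond orders sum to 3 (valence 4) → 1 H
  atom 7: C, bond orders sum to 4 (valence 4) → 0 H
  atom 8: O, bond orders sum to 2 (valence 2) → 0 H
  atom 9: N, bond orders sum to 1 (valence 3) → 2 H
  atom 10: C, bond orders sum to 2 (valence 4) → 2 H
  atom 11: C, bond orders sum to 2 (valence 4) → 2 H
  atom 12: S, bond orders sum to 1 (valence 2) → 1 H
  atom 13: C, bond orders sum to 2 (valence 4) → 2 H
  atom 14: C, bond orders sum to 3 (valence 4) → 1 H
  atom 15: O, bond orders sum to 2 (valence 2) → 0 H
  atom 16: C, bond orders sum to 1 (valence 4) → 3 H
  atom 17: C, bond orders sum to 2 (valence 4) → 2 H
  atom 18: C, bond orders sum to 3 (valence 4) → 1 H
  atom 19: C, bond orders sum to 1 (valence 4) → 3 H
  atom 20: C, bond orders sum to 2 (valence 4) → 2 H
  atom 21: C, bond orders sum to 4 (valence 4) → 0 H
  atom 22: N, bond orders sum to 3 (valence 3) → 0 H
Totals → C:14, H:23, F:3, N:2, O:2, S:1.
In Hill order: C14H23F3N2O2S.

C14H23F3N2O2S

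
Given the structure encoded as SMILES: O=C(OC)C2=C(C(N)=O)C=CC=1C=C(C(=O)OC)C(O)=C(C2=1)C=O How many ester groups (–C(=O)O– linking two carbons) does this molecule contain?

The ester motif appears at heavy-atom positions 2, 15 in the SMILES.
Other groups present: 1 aldehyde, 1 amide, 1 hydroxyl.
Ester count: 2.

2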